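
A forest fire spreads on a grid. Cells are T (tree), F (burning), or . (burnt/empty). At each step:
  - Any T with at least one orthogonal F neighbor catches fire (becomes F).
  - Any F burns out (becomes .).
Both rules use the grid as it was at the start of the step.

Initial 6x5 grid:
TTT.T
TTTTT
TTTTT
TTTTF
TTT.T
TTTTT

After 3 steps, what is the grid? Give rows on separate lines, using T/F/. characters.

Step 1: 3 trees catch fire, 1 burn out
  TTT.T
  TTTTT
  TTTTF
  TTTF.
  TTT.F
  TTTTT
Step 2: 4 trees catch fire, 3 burn out
  TTT.T
  TTTTF
  TTTF.
  TTF..
  TTT..
  TTTTF
Step 3: 6 trees catch fire, 4 burn out
  TTT.F
  TTTF.
  TTF..
  TF...
  TTF..
  TTTF.

TTT.F
TTTF.
TTF..
TF...
TTF..
TTTF.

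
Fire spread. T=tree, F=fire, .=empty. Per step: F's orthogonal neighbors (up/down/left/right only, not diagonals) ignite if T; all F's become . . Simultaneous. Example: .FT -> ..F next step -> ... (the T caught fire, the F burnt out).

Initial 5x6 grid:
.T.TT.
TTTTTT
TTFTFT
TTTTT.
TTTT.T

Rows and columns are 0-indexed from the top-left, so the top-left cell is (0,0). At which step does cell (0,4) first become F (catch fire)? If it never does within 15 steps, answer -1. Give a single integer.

Step 1: cell (0,4)='T' (+7 fires, +2 burnt)
Step 2: cell (0,4)='F' (+8 fires, +7 burnt)
  -> target ignites at step 2
Step 3: cell (0,4)='.' (+6 fires, +8 burnt)
Step 4: cell (0,4)='.' (+1 fires, +6 burnt)
Step 5: cell (0,4)='.' (+0 fires, +1 burnt)
  fire out at step 5

2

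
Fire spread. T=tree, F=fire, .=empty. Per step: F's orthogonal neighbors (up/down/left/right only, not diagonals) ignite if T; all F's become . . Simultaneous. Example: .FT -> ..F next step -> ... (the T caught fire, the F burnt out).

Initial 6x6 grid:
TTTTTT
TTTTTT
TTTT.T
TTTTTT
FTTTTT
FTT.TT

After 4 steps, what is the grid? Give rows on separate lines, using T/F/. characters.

Step 1: 3 trees catch fire, 2 burn out
  TTTTTT
  TTTTTT
  TTTT.T
  FTTTTT
  .FTTTT
  .FT.TT
Step 2: 4 trees catch fire, 3 burn out
  TTTTTT
  TTTTTT
  FTTT.T
  .FTTTT
  ..FTTT
  ..F.TT
Step 3: 4 trees catch fire, 4 burn out
  TTTTTT
  FTTTTT
  .FTT.T
  ..FTTT
  ...FTT
  ....TT
Step 4: 5 trees catch fire, 4 burn out
  FTTTTT
  .FTTTT
  ..FT.T
  ...FTT
  ....FT
  ....TT

FTTTTT
.FTTTT
..FT.T
...FTT
....FT
....TT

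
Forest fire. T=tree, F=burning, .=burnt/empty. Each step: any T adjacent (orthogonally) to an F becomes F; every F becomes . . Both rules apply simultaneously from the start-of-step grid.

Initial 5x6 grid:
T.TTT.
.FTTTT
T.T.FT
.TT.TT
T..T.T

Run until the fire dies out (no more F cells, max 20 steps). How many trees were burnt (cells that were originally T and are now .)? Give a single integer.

Step 1: +4 fires, +2 burnt (F count now 4)
Step 2: +6 fires, +4 burnt (F count now 6)
Step 3: +3 fires, +6 burnt (F count now 3)
Step 4: +1 fires, +3 burnt (F count now 1)
Step 5: +0 fires, +1 burnt (F count now 0)
Fire out after step 5
Initially T: 18, now '.': 26
Total burnt (originally-T cells now '.'): 14

Answer: 14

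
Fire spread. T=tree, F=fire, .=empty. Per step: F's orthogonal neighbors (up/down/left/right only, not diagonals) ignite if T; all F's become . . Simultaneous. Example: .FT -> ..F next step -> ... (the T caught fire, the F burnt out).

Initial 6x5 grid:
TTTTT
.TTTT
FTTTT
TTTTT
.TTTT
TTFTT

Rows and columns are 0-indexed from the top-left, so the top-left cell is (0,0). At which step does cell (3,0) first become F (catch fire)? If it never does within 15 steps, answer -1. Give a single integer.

Step 1: cell (3,0)='F' (+5 fires, +2 burnt)
  -> target ignites at step 1
Step 2: cell (3,0)='.' (+8 fires, +5 burnt)
Step 3: cell (3,0)='.' (+5 fires, +8 burnt)
Step 4: cell (3,0)='.' (+5 fires, +5 burnt)
Step 5: cell (3,0)='.' (+2 fires, +5 burnt)
Step 6: cell (3,0)='.' (+1 fires, +2 burnt)
Step 7: cell (3,0)='.' (+0 fires, +1 burnt)
  fire out at step 7

1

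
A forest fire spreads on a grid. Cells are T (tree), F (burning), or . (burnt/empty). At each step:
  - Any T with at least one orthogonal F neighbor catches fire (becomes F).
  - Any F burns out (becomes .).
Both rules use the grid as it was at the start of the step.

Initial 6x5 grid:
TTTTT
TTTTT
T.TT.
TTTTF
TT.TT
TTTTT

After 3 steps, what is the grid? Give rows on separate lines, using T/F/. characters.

Step 1: 2 trees catch fire, 1 burn out
  TTTTT
  TTTTT
  T.TT.
  TTTF.
  TT.TF
  TTTTT
Step 2: 4 trees catch fire, 2 burn out
  TTTTT
  TTTTT
  T.TF.
  TTF..
  TT.F.
  TTTTF
Step 3: 4 trees catch fire, 4 burn out
  TTTTT
  TTTFT
  T.F..
  TF...
  TT...
  TTTF.

TTTTT
TTTFT
T.F..
TF...
TT...
TTTF.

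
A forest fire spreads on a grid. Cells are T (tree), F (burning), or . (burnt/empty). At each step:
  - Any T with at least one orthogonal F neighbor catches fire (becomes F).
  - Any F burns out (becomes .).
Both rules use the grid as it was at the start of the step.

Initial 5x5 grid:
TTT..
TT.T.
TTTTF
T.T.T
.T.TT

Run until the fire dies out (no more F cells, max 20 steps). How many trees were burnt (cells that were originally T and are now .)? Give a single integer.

Answer: 15

Derivation:
Step 1: +2 fires, +1 burnt (F count now 2)
Step 2: +3 fires, +2 burnt (F count now 3)
Step 3: +3 fires, +3 burnt (F count now 3)
Step 4: +2 fires, +3 burnt (F count now 2)
Step 5: +3 fires, +2 burnt (F count now 3)
Step 6: +2 fires, +3 burnt (F count now 2)
Step 7: +0 fires, +2 burnt (F count now 0)
Fire out after step 7
Initially T: 16, now '.': 24
Total burnt (originally-T cells now '.'): 15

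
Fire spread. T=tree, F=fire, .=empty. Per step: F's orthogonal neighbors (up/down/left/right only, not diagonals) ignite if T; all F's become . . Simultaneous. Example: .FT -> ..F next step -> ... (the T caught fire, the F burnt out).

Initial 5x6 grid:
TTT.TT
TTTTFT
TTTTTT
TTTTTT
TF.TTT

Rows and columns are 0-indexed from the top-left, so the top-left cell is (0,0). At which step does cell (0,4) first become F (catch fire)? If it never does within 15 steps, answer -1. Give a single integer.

Step 1: cell (0,4)='F' (+6 fires, +2 burnt)
  -> target ignites at step 1
Step 2: cell (0,4)='.' (+8 fires, +6 burnt)
Step 3: cell (0,4)='.' (+7 fires, +8 burnt)
Step 4: cell (0,4)='.' (+4 fires, +7 burnt)
Step 5: cell (0,4)='.' (+1 fires, +4 burnt)
Step 6: cell (0,4)='.' (+0 fires, +1 burnt)
  fire out at step 6

1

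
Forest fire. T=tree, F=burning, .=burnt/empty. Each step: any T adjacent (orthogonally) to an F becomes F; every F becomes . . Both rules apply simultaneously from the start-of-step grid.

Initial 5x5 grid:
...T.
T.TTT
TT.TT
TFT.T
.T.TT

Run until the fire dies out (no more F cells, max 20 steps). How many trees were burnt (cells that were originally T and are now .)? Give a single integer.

Step 1: +4 fires, +1 burnt (F count now 4)
Step 2: +1 fires, +4 burnt (F count now 1)
Step 3: +1 fires, +1 burnt (F count now 1)
Step 4: +0 fires, +1 burnt (F count now 0)
Fire out after step 4
Initially T: 15, now '.': 16
Total burnt (originally-T cells now '.'): 6

Answer: 6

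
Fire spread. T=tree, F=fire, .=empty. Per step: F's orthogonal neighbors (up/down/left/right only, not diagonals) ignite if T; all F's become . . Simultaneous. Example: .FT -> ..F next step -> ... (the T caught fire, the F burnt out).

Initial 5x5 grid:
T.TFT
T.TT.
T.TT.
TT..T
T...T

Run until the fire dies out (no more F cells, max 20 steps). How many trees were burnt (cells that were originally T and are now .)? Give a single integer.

Answer: 6

Derivation:
Step 1: +3 fires, +1 burnt (F count now 3)
Step 2: +2 fires, +3 burnt (F count now 2)
Step 3: +1 fires, +2 burnt (F count now 1)
Step 4: +0 fires, +1 burnt (F count now 0)
Fire out after step 4
Initially T: 14, now '.': 17
Total burnt (originally-T cells now '.'): 6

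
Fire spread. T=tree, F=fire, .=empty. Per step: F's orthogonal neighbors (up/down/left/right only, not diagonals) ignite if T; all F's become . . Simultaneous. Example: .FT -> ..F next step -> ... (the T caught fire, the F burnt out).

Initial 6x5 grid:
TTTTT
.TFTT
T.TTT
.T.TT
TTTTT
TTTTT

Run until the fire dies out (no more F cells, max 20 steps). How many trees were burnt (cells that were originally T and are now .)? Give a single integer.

Step 1: +4 fires, +1 burnt (F count now 4)
Step 2: +4 fires, +4 burnt (F count now 4)
Step 3: +4 fires, +4 burnt (F count now 4)
Step 4: +2 fires, +4 burnt (F count now 2)
Step 5: +3 fires, +2 burnt (F count now 3)
Step 6: +3 fires, +3 burnt (F count now 3)
Step 7: +3 fires, +3 burnt (F count now 3)
Step 8: +1 fires, +3 burnt (F count now 1)
Step 9: +0 fires, +1 burnt (F count now 0)
Fire out after step 9
Initially T: 25, now '.': 29
Total burnt (originally-T cells now '.'): 24

Answer: 24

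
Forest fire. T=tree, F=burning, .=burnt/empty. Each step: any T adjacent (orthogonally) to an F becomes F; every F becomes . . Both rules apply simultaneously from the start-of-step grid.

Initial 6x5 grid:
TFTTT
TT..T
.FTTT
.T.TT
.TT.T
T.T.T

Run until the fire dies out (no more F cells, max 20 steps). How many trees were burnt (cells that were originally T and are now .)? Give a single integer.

Answer: 18

Derivation:
Step 1: +5 fires, +2 burnt (F count now 5)
Step 2: +4 fires, +5 burnt (F count now 4)
Step 3: +4 fires, +4 burnt (F count now 4)
Step 4: +3 fires, +4 burnt (F count now 3)
Step 5: +1 fires, +3 burnt (F count now 1)
Step 6: +1 fires, +1 burnt (F count now 1)
Step 7: +0 fires, +1 burnt (F count now 0)
Fire out after step 7
Initially T: 19, now '.': 29
Total burnt (originally-T cells now '.'): 18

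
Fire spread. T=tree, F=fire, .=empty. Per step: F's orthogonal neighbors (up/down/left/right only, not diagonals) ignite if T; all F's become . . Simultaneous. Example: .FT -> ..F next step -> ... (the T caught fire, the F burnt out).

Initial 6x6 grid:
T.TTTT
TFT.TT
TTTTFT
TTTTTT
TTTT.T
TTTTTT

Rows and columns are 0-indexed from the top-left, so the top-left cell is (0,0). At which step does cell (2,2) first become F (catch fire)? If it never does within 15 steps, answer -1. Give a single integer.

Step 1: cell (2,2)='T' (+7 fires, +2 burnt)
Step 2: cell (2,2)='F' (+9 fires, +7 burnt)
  -> target ignites at step 2
Step 3: cell (2,2)='.' (+7 fires, +9 burnt)
Step 4: cell (2,2)='.' (+5 fires, +7 burnt)
Step 5: cell (2,2)='.' (+3 fires, +5 burnt)
Step 6: cell (2,2)='.' (+0 fires, +3 burnt)
  fire out at step 6

2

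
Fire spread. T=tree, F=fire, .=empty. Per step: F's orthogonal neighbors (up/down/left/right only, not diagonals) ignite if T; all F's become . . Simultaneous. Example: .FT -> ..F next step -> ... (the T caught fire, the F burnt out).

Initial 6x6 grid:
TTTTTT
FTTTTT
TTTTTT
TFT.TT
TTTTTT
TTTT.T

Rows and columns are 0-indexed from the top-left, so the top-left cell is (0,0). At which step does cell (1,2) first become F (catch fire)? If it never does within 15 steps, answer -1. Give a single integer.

Step 1: cell (1,2)='T' (+7 fires, +2 burnt)
Step 2: cell (1,2)='F' (+6 fires, +7 burnt)
  -> target ignites at step 2
Step 3: cell (1,2)='.' (+6 fires, +6 burnt)
Step 4: cell (1,2)='.' (+5 fires, +6 burnt)
Step 5: cell (1,2)='.' (+5 fires, +5 burnt)
Step 6: cell (1,2)='.' (+3 fires, +5 burnt)
Step 7: cell (1,2)='.' (+0 fires, +3 burnt)
  fire out at step 7

2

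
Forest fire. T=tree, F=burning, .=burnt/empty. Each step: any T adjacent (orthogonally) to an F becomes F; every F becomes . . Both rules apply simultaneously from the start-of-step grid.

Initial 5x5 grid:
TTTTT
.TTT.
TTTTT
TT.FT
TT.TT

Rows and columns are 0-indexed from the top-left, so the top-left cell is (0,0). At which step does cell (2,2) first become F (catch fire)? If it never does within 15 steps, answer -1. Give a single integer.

Step 1: cell (2,2)='T' (+3 fires, +1 burnt)
Step 2: cell (2,2)='F' (+4 fires, +3 burnt)
  -> target ignites at step 2
Step 3: cell (2,2)='.' (+3 fires, +4 burnt)
Step 4: cell (2,2)='.' (+5 fires, +3 burnt)
Step 5: cell (2,2)='.' (+3 fires, +5 burnt)
Step 6: cell (2,2)='.' (+2 fires, +3 burnt)
Step 7: cell (2,2)='.' (+0 fires, +2 burnt)
  fire out at step 7

2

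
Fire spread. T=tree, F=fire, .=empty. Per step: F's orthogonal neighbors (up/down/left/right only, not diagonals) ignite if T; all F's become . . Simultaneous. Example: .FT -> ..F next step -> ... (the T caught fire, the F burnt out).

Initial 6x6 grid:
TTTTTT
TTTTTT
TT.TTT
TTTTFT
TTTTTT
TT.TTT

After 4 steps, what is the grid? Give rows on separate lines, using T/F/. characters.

Step 1: 4 trees catch fire, 1 burn out
  TTTTTT
  TTTTTT
  TT.TFT
  TTTF.F
  TTTTFT
  TT.TTT
Step 2: 7 trees catch fire, 4 burn out
  TTTTTT
  TTTTFT
  TT.F.F
  TTF...
  TTTF.F
  TT.TFT
Step 3: 7 trees catch fire, 7 burn out
  TTTTFT
  TTTF.F
  TT....
  TF....
  TTF...
  TT.F.F
Step 4: 6 trees catch fire, 7 burn out
  TTTF.F
  TTF...
  TF....
  F.....
  TF....
  TT....

TTTF.F
TTF...
TF....
F.....
TF....
TT....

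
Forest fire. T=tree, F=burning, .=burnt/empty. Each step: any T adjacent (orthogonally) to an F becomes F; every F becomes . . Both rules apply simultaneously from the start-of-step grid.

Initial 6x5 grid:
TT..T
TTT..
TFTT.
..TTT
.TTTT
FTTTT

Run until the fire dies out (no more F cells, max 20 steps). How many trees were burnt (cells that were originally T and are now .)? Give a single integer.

Answer: 19

Derivation:
Step 1: +4 fires, +2 burnt (F count now 4)
Step 2: +7 fires, +4 burnt (F count now 7)
Step 3: +4 fires, +7 burnt (F count now 4)
Step 4: +3 fires, +4 burnt (F count now 3)
Step 5: +1 fires, +3 burnt (F count now 1)
Step 6: +0 fires, +1 burnt (F count now 0)
Fire out after step 6
Initially T: 20, now '.': 29
Total burnt (originally-T cells now '.'): 19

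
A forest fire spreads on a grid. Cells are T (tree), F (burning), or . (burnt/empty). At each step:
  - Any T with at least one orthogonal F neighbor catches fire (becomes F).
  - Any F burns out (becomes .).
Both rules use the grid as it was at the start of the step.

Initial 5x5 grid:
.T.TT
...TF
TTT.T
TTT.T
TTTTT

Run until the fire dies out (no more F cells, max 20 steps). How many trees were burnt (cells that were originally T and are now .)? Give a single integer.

Answer: 16

Derivation:
Step 1: +3 fires, +1 burnt (F count now 3)
Step 2: +2 fires, +3 burnt (F count now 2)
Step 3: +1 fires, +2 burnt (F count now 1)
Step 4: +1 fires, +1 burnt (F count now 1)
Step 5: +1 fires, +1 burnt (F count now 1)
Step 6: +2 fires, +1 burnt (F count now 2)
Step 7: +3 fires, +2 burnt (F count now 3)
Step 8: +2 fires, +3 burnt (F count now 2)
Step 9: +1 fires, +2 burnt (F count now 1)
Step 10: +0 fires, +1 burnt (F count now 0)
Fire out after step 10
Initially T: 17, now '.': 24
Total burnt (originally-T cells now '.'): 16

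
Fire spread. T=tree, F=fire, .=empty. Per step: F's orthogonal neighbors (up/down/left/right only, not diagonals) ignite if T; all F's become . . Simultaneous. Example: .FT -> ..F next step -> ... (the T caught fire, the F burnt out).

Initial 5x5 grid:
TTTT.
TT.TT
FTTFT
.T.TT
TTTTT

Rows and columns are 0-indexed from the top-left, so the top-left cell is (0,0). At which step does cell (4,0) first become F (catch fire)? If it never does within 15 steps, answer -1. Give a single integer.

Step 1: cell (4,0)='T' (+6 fires, +2 burnt)
Step 2: cell (4,0)='T' (+7 fires, +6 burnt)
Step 3: cell (4,0)='T' (+5 fires, +7 burnt)
Step 4: cell (4,0)='F' (+1 fires, +5 burnt)
  -> target ignites at step 4
Step 5: cell (4,0)='.' (+0 fires, +1 burnt)
  fire out at step 5

4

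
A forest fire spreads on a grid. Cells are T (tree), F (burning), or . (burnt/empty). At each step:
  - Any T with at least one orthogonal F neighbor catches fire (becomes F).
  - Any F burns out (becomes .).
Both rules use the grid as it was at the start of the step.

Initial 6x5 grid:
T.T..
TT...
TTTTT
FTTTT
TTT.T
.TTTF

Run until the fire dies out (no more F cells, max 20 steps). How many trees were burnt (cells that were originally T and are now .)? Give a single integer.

Answer: 19

Derivation:
Step 1: +5 fires, +2 burnt (F count now 5)
Step 2: +6 fires, +5 burnt (F count now 6)
Step 3: +7 fires, +6 burnt (F count now 7)
Step 4: +1 fires, +7 burnt (F count now 1)
Step 5: +0 fires, +1 burnt (F count now 0)
Fire out after step 5
Initially T: 20, now '.': 29
Total burnt (originally-T cells now '.'): 19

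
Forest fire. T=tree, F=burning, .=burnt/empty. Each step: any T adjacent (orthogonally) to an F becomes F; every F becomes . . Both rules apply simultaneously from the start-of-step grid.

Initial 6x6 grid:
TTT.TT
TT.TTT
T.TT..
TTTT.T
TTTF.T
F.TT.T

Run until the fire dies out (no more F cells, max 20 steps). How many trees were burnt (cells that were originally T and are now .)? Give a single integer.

Answer: 22

Derivation:
Step 1: +4 fires, +2 burnt (F count now 4)
Step 2: +5 fires, +4 burnt (F count now 5)
Step 3: +4 fires, +5 burnt (F count now 4)
Step 4: +2 fires, +4 burnt (F count now 2)
Step 5: +4 fires, +2 burnt (F count now 4)
Step 6: +2 fires, +4 burnt (F count now 2)
Step 7: +1 fires, +2 burnt (F count now 1)
Step 8: +0 fires, +1 burnt (F count now 0)
Fire out after step 8
Initially T: 25, now '.': 33
Total burnt (originally-T cells now '.'): 22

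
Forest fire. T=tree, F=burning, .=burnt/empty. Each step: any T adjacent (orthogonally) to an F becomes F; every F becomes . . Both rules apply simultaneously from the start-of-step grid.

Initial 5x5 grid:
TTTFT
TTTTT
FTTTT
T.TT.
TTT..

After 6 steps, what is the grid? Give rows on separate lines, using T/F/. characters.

Step 1: 6 trees catch fire, 2 burn out
  TTF.F
  FTTFT
  .FTTT
  F.TT.
  TTT..
Step 2: 8 trees catch fire, 6 burn out
  FF...
  .FF.F
  ..FFT
  ..TT.
  FTT..
Step 3: 4 trees catch fire, 8 burn out
  .....
  .....
  ....F
  ..FF.
  .FT..
Step 4: 1 trees catch fire, 4 burn out
  .....
  .....
  .....
  .....
  ..F..
Step 5: 0 trees catch fire, 1 burn out
  .....
  .....
  .....
  .....
  .....
Step 6: 0 trees catch fire, 0 burn out
  .....
  .....
  .....
  .....
  .....

.....
.....
.....
.....
.....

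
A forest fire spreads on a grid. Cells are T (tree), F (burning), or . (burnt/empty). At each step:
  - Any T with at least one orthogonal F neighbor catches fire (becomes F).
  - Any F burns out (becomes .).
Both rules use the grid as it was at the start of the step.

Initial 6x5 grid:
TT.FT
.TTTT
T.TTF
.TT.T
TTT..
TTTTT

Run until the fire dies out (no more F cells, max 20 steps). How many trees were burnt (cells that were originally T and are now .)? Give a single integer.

Step 1: +5 fires, +2 burnt (F count now 5)
Step 2: +2 fires, +5 burnt (F count now 2)
Step 3: +2 fires, +2 burnt (F count now 2)
Step 4: +3 fires, +2 burnt (F count now 3)
Step 5: +3 fires, +3 burnt (F count now 3)
Step 6: +3 fires, +3 burnt (F count now 3)
Step 7: +2 fires, +3 burnt (F count now 2)
Step 8: +0 fires, +2 burnt (F count now 0)
Fire out after step 8
Initially T: 21, now '.': 29
Total burnt (originally-T cells now '.'): 20

Answer: 20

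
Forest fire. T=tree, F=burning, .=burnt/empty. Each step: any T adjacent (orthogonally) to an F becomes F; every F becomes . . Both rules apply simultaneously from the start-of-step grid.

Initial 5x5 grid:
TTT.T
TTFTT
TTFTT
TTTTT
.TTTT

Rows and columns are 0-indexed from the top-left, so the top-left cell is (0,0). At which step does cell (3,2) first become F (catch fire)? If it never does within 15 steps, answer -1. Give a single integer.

Step 1: cell (3,2)='F' (+6 fires, +2 burnt)
  -> target ignites at step 1
Step 2: cell (3,2)='.' (+8 fires, +6 burnt)
Step 3: cell (3,2)='.' (+6 fires, +8 burnt)
Step 4: cell (3,2)='.' (+1 fires, +6 burnt)
Step 5: cell (3,2)='.' (+0 fires, +1 burnt)
  fire out at step 5

1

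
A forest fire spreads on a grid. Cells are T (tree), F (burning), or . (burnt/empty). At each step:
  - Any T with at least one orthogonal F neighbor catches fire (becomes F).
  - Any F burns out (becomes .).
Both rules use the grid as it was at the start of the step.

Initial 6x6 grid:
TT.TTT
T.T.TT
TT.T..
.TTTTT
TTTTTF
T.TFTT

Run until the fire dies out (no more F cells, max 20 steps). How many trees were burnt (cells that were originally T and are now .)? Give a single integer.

Answer: 20

Derivation:
Step 1: +6 fires, +2 burnt (F count now 6)
Step 2: +3 fires, +6 burnt (F count now 3)
Step 3: +3 fires, +3 burnt (F count now 3)
Step 4: +2 fires, +3 burnt (F count now 2)
Step 5: +2 fires, +2 burnt (F count now 2)
Step 6: +1 fires, +2 burnt (F count now 1)
Step 7: +1 fires, +1 burnt (F count now 1)
Step 8: +1 fires, +1 burnt (F count now 1)
Step 9: +1 fires, +1 burnt (F count now 1)
Step 10: +0 fires, +1 burnt (F count now 0)
Fire out after step 10
Initially T: 26, now '.': 30
Total burnt (originally-T cells now '.'): 20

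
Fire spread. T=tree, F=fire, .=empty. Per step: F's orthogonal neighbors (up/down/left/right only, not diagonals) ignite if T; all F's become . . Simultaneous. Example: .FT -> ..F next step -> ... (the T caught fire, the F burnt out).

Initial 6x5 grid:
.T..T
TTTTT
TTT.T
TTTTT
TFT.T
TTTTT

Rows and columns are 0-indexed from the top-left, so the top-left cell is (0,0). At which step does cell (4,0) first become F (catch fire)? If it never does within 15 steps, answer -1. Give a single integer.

Step 1: cell (4,0)='F' (+4 fires, +1 burnt)
  -> target ignites at step 1
Step 2: cell (4,0)='.' (+5 fires, +4 burnt)
Step 3: cell (4,0)='.' (+5 fires, +5 burnt)
Step 4: cell (4,0)='.' (+5 fires, +5 burnt)
Step 5: cell (4,0)='.' (+3 fires, +5 burnt)
Step 6: cell (4,0)='.' (+1 fires, +3 burnt)
Step 7: cell (4,0)='.' (+1 fires, +1 burnt)
Step 8: cell (4,0)='.' (+0 fires, +1 burnt)
  fire out at step 8

1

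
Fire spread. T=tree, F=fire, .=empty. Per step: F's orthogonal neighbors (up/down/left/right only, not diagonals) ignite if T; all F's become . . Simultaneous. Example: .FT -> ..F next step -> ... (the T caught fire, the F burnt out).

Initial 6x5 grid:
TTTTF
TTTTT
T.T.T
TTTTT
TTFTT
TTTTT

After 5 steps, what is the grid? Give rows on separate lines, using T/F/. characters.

Step 1: 6 trees catch fire, 2 burn out
  TTTF.
  TTTTF
  T.T.T
  TTFTT
  TF.FT
  TTFTT
Step 2: 10 trees catch fire, 6 burn out
  TTF..
  TTTF.
  T.F.F
  TF.FT
  F...F
  TF.FT
Step 3: 6 trees catch fire, 10 burn out
  TF...
  TTF..
  T....
  F...F
  .....
  F...F
Step 4: 3 trees catch fire, 6 burn out
  F....
  TF...
  F....
  .....
  .....
  .....
Step 5: 1 trees catch fire, 3 burn out
  .....
  F....
  .....
  .....
  .....
  .....

.....
F....
.....
.....
.....
.....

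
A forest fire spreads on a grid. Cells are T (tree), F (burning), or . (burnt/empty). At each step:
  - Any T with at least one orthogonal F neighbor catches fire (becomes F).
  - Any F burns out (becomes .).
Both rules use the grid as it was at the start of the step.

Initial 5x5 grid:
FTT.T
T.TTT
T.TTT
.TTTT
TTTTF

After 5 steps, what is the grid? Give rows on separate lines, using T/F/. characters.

Step 1: 4 trees catch fire, 2 burn out
  .FT.T
  F.TTT
  T.TTT
  .TTTF
  TTTF.
Step 2: 5 trees catch fire, 4 burn out
  ..F.T
  ..TTT
  F.TTF
  .TTF.
  TTF..
Step 3: 5 trees catch fire, 5 burn out
  ....T
  ..FTF
  ..TF.
  .TF..
  TF...
Step 4: 5 trees catch fire, 5 burn out
  ....F
  ...F.
  ..F..
  .F...
  F....
Step 5: 0 trees catch fire, 5 burn out
  .....
  .....
  .....
  .....
  .....

.....
.....
.....
.....
.....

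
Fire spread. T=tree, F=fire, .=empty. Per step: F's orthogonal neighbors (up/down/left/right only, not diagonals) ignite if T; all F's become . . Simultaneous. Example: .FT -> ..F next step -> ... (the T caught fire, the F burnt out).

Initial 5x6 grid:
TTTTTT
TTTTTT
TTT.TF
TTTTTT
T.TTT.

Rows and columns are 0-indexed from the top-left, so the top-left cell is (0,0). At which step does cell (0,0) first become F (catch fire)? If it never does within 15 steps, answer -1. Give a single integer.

Step 1: cell (0,0)='T' (+3 fires, +1 burnt)
Step 2: cell (0,0)='T' (+3 fires, +3 burnt)
Step 3: cell (0,0)='T' (+4 fires, +3 burnt)
Step 4: cell (0,0)='T' (+4 fires, +4 burnt)
Step 5: cell (0,0)='T' (+5 fires, +4 burnt)
Step 6: cell (0,0)='T' (+4 fires, +5 burnt)
Step 7: cell (0,0)='F' (+3 fires, +4 burnt)
  -> target ignites at step 7
Step 8: cell (0,0)='.' (+0 fires, +3 burnt)
  fire out at step 8

7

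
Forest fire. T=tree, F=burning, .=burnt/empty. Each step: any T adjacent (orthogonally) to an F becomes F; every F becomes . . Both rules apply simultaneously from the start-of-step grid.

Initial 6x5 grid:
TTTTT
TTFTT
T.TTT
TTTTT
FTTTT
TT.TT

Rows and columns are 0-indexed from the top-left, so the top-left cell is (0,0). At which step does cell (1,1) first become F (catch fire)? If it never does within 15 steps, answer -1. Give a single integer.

Step 1: cell (1,1)='F' (+7 fires, +2 burnt)
  -> target ignites at step 1
Step 2: cell (1,1)='.' (+10 fires, +7 burnt)
Step 3: cell (1,1)='.' (+5 fires, +10 burnt)
Step 4: cell (1,1)='.' (+3 fires, +5 burnt)
Step 5: cell (1,1)='.' (+1 fires, +3 burnt)
Step 6: cell (1,1)='.' (+0 fires, +1 burnt)
  fire out at step 6

1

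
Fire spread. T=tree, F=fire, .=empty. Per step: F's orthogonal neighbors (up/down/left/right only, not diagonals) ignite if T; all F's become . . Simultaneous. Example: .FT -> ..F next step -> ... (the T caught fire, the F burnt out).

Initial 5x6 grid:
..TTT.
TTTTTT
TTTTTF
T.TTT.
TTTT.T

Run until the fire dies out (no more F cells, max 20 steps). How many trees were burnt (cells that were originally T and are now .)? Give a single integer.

Answer: 22

Derivation:
Step 1: +2 fires, +1 burnt (F count now 2)
Step 2: +3 fires, +2 burnt (F count now 3)
Step 3: +4 fires, +3 burnt (F count now 4)
Step 4: +5 fires, +4 burnt (F count now 5)
Step 5: +4 fires, +5 burnt (F count now 4)
Step 6: +3 fires, +4 burnt (F count now 3)
Step 7: +1 fires, +3 burnt (F count now 1)
Step 8: +0 fires, +1 burnt (F count now 0)
Fire out after step 8
Initially T: 23, now '.': 29
Total burnt (originally-T cells now '.'): 22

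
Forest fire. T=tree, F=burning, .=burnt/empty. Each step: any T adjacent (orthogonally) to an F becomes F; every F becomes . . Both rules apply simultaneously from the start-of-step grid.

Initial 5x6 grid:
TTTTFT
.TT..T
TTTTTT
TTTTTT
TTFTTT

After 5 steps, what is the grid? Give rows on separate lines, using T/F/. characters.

Step 1: 5 trees catch fire, 2 burn out
  TTTF.F
  .TT..T
  TTTTTT
  TTFTTT
  TF.FTT
Step 2: 7 trees catch fire, 5 burn out
  TTF...
  .TT..F
  TTFTTT
  TF.FTT
  F...FT
Step 3: 8 trees catch fire, 7 burn out
  TF....
  .TF...
  TF.FTF
  F...FT
  .....F
Step 4: 5 trees catch fire, 8 burn out
  F.....
  .F....
  F...F.
  .....F
  ......
Step 5: 0 trees catch fire, 5 burn out
  ......
  ......
  ......
  ......
  ......

......
......
......
......
......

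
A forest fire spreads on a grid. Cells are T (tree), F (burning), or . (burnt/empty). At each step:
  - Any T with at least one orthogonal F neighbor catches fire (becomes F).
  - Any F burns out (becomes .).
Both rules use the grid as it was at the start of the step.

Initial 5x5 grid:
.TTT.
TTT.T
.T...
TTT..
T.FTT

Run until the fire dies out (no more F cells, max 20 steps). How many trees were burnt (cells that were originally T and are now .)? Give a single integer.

Step 1: +2 fires, +1 burnt (F count now 2)
Step 2: +2 fires, +2 burnt (F count now 2)
Step 3: +2 fires, +2 burnt (F count now 2)
Step 4: +2 fires, +2 burnt (F count now 2)
Step 5: +3 fires, +2 burnt (F count now 3)
Step 6: +1 fires, +3 burnt (F count now 1)
Step 7: +1 fires, +1 burnt (F count now 1)
Step 8: +0 fires, +1 burnt (F count now 0)
Fire out after step 8
Initially T: 14, now '.': 24
Total burnt (originally-T cells now '.'): 13

Answer: 13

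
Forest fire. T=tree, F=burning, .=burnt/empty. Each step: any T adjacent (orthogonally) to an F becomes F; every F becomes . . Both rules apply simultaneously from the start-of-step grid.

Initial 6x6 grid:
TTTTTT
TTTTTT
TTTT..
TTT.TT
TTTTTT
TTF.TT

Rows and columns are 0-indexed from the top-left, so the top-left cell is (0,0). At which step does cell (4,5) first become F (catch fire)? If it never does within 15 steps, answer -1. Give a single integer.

Step 1: cell (4,5)='T' (+2 fires, +1 burnt)
Step 2: cell (4,5)='T' (+4 fires, +2 burnt)
Step 3: cell (4,5)='T' (+4 fires, +4 burnt)
Step 4: cell (4,5)='F' (+7 fires, +4 burnt)
  -> target ignites at step 4
Step 5: cell (4,5)='.' (+6 fires, +7 burnt)
Step 6: cell (4,5)='.' (+4 fires, +6 burnt)
Step 7: cell (4,5)='.' (+3 fires, +4 burnt)
Step 8: cell (4,5)='.' (+1 fires, +3 burnt)
Step 9: cell (4,5)='.' (+0 fires, +1 burnt)
  fire out at step 9

4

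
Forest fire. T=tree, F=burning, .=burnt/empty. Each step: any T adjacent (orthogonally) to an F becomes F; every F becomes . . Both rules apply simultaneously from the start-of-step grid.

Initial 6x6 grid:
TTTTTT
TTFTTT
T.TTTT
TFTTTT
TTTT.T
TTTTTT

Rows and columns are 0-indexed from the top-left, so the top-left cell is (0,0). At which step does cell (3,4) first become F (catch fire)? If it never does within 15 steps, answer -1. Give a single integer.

Step 1: cell (3,4)='T' (+7 fires, +2 burnt)
Step 2: cell (3,4)='T' (+10 fires, +7 burnt)
Step 3: cell (3,4)='F' (+8 fires, +10 burnt)
  -> target ignites at step 3
Step 4: cell (3,4)='.' (+4 fires, +8 burnt)
Step 5: cell (3,4)='.' (+2 fires, +4 burnt)
Step 6: cell (3,4)='.' (+1 fires, +2 burnt)
Step 7: cell (3,4)='.' (+0 fires, +1 burnt)
  fire out at step 7

3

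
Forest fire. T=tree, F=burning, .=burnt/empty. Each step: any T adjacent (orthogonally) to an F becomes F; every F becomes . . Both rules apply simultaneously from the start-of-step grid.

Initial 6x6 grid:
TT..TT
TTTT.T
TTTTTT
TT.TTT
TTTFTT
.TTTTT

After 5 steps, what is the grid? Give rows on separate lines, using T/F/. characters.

Step 1: 4 trees catch fire, 1 burn out
  TT..TT
  TTTT.T
  TTTTTT
  TT.FTT
  TTF.FT
  .TTFTT
Step 2: 6 trees catch fire, 4 burn out
  TT..TT
  TTTT.T
  TTTFTT
  TT..FT
  TF...F
  .TF.FT
Step 3: 8 trees catch fire, 6 burn out
  TT..TT
  TTTF.T
  TTF.FT
  TF...F
  F.....
  .F...F
Step 4: 4 trees catch fire, 8 burn out
  TT..TT
  TTF..T
  TF...F
  F.....
  ......
  ......
Step 5: 3 trees catch fire, 4 burn out
  TT..TT
  TF...F
  F.....
  ......
  ......
  ......

TT..TT
TF...F
F.....
......
......
......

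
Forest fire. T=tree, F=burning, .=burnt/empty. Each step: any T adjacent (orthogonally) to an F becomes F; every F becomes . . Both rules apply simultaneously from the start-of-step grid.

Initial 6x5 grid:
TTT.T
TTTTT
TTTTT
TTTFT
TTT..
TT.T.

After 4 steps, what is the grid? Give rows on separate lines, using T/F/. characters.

Step 1: 3 trees catch fire, 1 burn out
  TTT.T
  TTTTT
  TTTFT
  TTF.F
  TTT..
  TT.T.
Step 2: 5 trees catch fire, 3 burn out
  TTT.T
  TTTFT
  TTF.F
  TF...
  TTF..
  TT.T.
Step 3: 5 trees catch fire, 5 burn out
  TTT.T
  TTF.F
  TF...
  F....
  TF...
  TT.T.
Step 4: 6 trees catch fire, 5 burn out
  TTF.F
  TF...
  F....
  .....
  F....
  TF.T.

TTF.F
TF...
F....
.....
F....
TF.T.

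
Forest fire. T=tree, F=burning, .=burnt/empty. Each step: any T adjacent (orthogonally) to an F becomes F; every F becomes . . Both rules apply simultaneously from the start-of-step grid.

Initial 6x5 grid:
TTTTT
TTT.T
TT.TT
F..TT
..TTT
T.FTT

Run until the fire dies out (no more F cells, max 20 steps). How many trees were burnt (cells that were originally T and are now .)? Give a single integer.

Answer: 20

Derivation:
Step 1: +3 fires, +2 burnt (F count now 3)
Step 2: +4 fires, +3 burnt (F count now 4)
Step 3: +4 fires, +4 burnt (F count now 4)
Step 4: +4 fires, +4 burnt (F count now 4)
Step 5: +2 fires, +4 burnt (F count now 2)
Step 6: +2 fires, +2 burnt (F count now 2)
Step 7: +1 fires, +2 burnt (F count now 1)
Step 8: +0 fires, +1 burnt (F count now 0)
Fire out after step 8
Initially T: 21, now '.': 29
Total burnt (originally-T cells now '.'): 20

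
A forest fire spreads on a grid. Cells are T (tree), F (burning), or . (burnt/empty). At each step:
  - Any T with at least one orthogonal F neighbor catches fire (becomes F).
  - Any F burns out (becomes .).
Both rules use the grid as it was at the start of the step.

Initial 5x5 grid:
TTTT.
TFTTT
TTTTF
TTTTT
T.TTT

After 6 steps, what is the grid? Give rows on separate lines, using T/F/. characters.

Step 1: 7 trees catch fire, 2 burn out
  TFTT.
  F.FTF
  TFTF.
  TTTTF
  T.TTT
Step 2: 8 trees catch fire, 7 burn out
  F.FT.
  ...F.
  F.F..
  TFTF.
  T.TTF
Step 3: 4 trees catch fire, 8 burn out
  ...F.
  .....
  .....
  F.F..
  T.TF.
Step 4: 2 trees catch fire, 4 burn out
  .....
  .....
  .....
  .....
  F.F..
Step 5: 0 trees catch fire, 2 burn out
  .....
  .....
  .....
  .....
  .....
Step 6: 0 trees catch fire, 0 burn out
  .....
  .....
  .....
  .....
  .....

.....
.....
.....
.....
.....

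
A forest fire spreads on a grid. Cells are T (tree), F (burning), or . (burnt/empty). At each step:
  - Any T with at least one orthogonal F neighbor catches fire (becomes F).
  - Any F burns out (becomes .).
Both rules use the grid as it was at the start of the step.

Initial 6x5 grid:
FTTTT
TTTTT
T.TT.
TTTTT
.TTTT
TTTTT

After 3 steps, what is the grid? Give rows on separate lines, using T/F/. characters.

Step 1: 2 trees catch fire, 1 burn out
  .FTTT
  FTTTT
  T.TT.
  TTTTT
  .TTTT
  TTTTT
Step 2: 3 trees catch fire, 2 burn out
  ..FTT
  .FTTT
  F.TT.
  TTTTT
  .TTTT
  TTTTT
Step 3: 3 trees catch fire, 3 burn out
  ...FT
  ..FTT
  ..TT.
  FTTTT
  .TTTT
  TTTTT

...FT
..FTT
..TT.
FTTTT
.TTTT
TTTTT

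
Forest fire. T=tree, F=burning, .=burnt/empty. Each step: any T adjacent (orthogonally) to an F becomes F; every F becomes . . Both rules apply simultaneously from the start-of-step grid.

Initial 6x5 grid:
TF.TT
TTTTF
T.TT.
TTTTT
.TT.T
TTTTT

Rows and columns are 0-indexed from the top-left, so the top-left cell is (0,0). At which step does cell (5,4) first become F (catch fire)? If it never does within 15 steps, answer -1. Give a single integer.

Step 1: cell (5,4)='T' (+4 fires, +2 burnt)
Step 2: cell (5,4)='T' (+4 fires, +4 burnt)
Step 3: cell (5,4)='T' (+3 fires, +4 burnt)
Step 4: cell (5,4)='T' (+3 fires, +3 burnt)
Step 5: cell (5,4)='T' (+3 fires, +3 burnt)
Step 6: cell (5,4)='F' (+3 fires, +3 burnt)
  -> target ignites at step 6
Step 7: cell (5,4)='.' (+2 fires, +3 burnt)
Step 8: cell (5,4)='.' (+1 fires, +2 burnt)
Step 9: cell (5,4)='.' (+0 fires, +1 burnt)
  fire out at step 9

6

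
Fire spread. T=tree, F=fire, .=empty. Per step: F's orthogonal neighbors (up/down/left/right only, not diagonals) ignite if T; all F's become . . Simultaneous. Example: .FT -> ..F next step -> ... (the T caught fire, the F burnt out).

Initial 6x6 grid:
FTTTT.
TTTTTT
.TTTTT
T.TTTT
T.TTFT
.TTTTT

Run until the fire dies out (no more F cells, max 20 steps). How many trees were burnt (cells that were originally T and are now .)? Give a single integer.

Step 1: +6 fires, +2 burnt (F count now 6)
Step 2: +8 fires, +6 burnt (F count now 8)
Step 3: +8 fires, +8 burnt (F count now 8)
Step 4: +5 fires, +8 burnt (F count now 5)
Step 5: +0 fires, +5 burnt (F count now 0)
Fire out after step 5
Initially T: 29, now '.': 34
Total burnt (originally-T cells now '.'): 27

Answer: 27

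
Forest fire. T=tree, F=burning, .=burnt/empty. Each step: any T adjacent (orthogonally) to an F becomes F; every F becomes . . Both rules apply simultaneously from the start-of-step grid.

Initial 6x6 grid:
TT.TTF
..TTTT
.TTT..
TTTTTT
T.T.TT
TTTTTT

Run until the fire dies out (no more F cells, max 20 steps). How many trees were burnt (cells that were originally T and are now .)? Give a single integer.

Answer: 25

Derivation:
Step 1: +2 fires, +1 burnt (F count now 2)
Step 2: +2 fires, +2 burnt (F count now 2)
Step 3: +1 fires, +2 burnt (F count now 1)
Step 4: +2 fires, +1 burnt (F count now 2)
Step 5: +2 fires, +2 burnt (F count now 2)
Step 6: +3 fires, +2 burnt (F count now 3)
Step 7: +4 fires, +3 burnt (F count now 4)
Step 8: +4 fires, +4 burnt (F count now 4)
Step 9: +4 fires, +4 burnt (F count now 4)
Step 10: +1 fires, +4 burnt (F count now 1)
Step 11: +0 fires, +1 burnt (F count now 0)
Fire out after step 11
Initially T: 27, now '.': 34
Total burnt (originally-T cells now '.'): 25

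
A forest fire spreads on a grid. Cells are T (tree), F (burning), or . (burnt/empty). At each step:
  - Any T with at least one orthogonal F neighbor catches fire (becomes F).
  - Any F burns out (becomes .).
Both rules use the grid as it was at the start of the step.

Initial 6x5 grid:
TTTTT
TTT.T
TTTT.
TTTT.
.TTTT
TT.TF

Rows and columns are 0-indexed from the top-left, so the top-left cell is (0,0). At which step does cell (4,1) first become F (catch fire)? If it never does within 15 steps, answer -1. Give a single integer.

Step 1: cell (4,1)='T' (+2 fires, +1 burnt)
Step 2: cell (4,1)='T' (+1 fires, +2 burnt)
Step 3: cell (4,1)='T' (+2 fires, +1 burnt)
Step 4: cell (4,1)='F' (+3 fires, +2 burnt)
  -> target ignites at step 4
Step 5: cell (4,1)='.' (+3 fires, +3 burnt)
Step 6: cell (4,1)='.' (+4 fires, +3 burnt)
Step 7: cell (4,1)='.' (+3 fires, +4 burnt)
Step 8: cell (4,1)='.' (+3 fires, +3 burnt)
Step 9: cell (4,1)='.' (+2 fires, +3 burnt)
Step 10: cell (4,1)='.' (+1 fires, +2 burnt)
Step 11: cell (4,1)='.' (+0 fires, +1 burnt)
  fire out at step 11

4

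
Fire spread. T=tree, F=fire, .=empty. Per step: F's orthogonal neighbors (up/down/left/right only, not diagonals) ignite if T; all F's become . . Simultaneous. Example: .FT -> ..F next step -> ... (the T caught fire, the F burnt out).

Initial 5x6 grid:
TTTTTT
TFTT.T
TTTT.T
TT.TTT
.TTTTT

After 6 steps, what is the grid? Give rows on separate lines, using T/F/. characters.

Step 1: 4 trees catch fire, 1 burn out
  TFTTTT
  F.FT.T
  TFTT.T
  TT.TTT
  .TTTTT
Step 2: 6 trees catch fire, 4 burn out
  F.FTTT
  ...F.T
  F.FT.T
  TF.TTT
  .TTTTT
Step 3: 4 trees catch fire, 6 burn out
  ...FTT
  .....T
  ...F.T
  F..TTT
  .FTTTT
Step 4: 3 trees catch fire, 4 burn out
  ....FT
  .....T
  .....T
  ...FTT
  ..FTTT
Step 5: 3 trees catch fire, 3 burn out
  .....F
  .....T
  .....T
  ....FT
  ...FTT
Step 6: 3 trees catch fire, 3 burn out
  ......
  .....F
  .....T
  .....F
  ....FT

......
.....F
.....T
.....F
....FT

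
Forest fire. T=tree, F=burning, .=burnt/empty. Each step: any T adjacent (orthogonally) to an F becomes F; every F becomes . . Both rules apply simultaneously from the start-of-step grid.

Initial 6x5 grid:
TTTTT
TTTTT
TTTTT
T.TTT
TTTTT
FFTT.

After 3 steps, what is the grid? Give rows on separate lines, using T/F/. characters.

Step 1: 3 trees catch fire, 2 burn out
  TTTTT
  TTTTT
  TTTTT
  T.TTT
  FFTTT
  ..FT.
Step 2: 3 trees catch fire, 3 burn out
  TTTTT
  TTTTT
  TTTTT
  F.TTT
  ..FTT
  ...F.
Step 3: 3 trees catch fire, 3 burn out
  TTTTT
  TTTTT
  FTTTT
  ..FTT
  ...FT
  .....

TTTTT
TTTTT
FTTTT
..FTT
...FT
.....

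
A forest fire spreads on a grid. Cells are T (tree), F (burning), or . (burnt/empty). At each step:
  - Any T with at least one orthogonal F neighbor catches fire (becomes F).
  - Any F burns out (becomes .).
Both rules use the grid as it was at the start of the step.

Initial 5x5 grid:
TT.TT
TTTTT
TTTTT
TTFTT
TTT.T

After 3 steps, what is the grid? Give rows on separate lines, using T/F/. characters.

Step 1: 4 trees catch fire, 1 burn out
  TT.TT
  TTTTT
  TTFTT
  TF.FT
  TTF.T
Step 2: 6 trees catch fire, 4 burn out
  TT.TT
  TTFTT
  TF.FT
  F...F
  TF..T
Step 3: 6 trees catch fire, 6 burn out
  TT.TT
  TF.FT
  F...F
  .....
  F...F

TT.TT
TF.FT
F...F
.....
F...F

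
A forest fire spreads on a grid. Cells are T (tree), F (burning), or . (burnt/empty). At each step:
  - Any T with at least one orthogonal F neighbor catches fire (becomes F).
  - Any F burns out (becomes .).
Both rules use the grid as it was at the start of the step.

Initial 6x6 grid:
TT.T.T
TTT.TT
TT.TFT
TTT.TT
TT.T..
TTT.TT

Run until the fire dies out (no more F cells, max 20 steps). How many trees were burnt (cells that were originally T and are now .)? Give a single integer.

Step 1: +4 fires, +1 burnt (F count now 4)
Step 2: +2 fires, +4 burnt (F count now 2)
Step 3: +1 fires, +2 burnt (F count now 1)
Step 4: +0 fires, +1 burnt (F count now 0)
Fire out after step 4
Initially T: 26, now '.': 17
Total burnt (originally-T cells now '.'): 7

Answer: 7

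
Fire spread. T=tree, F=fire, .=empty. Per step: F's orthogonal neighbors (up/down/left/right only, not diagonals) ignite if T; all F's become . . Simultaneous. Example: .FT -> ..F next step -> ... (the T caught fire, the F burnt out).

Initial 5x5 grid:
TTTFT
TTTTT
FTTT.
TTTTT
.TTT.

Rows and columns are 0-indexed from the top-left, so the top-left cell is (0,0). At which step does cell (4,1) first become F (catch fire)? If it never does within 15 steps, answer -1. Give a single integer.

Step 1: cell (4,1)='T' (+6 fires, +2 burnt)
Step 2: cell (4,1)='T' (+8 fires, +6 burnt)
Step 3: cell (4,1)='F' (+3 fires, +8 burnt)
  -> target ignites at step 3
Step 4: cell (4,1)='.' (+3 fires, +3 burnt)
Step 5: cell (4,1)='.' (+0 fires, +3 burnt)
  fire out at step 5

3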